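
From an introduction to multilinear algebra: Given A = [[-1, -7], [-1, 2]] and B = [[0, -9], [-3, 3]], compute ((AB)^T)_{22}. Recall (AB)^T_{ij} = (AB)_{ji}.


(AB)^T_{ij} = (AB)_{ji} = sum_k A_{jk} B_{ki}.
For i=2, j=2 we need (AB)_{22}:
A_{21} * B_{12} = -1 * -9 = 9
A_{22} * B_{22} = 2 * 3 = 6
Sum = 9 + 6 = 15

15


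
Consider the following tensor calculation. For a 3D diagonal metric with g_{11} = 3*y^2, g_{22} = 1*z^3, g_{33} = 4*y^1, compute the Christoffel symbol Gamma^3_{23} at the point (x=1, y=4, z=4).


For a diagonal metric, Gamma^k_{ij} = (1/2) g^{kk} (dg_{ik}/dx_j + dg_{jk}/dx_i - dg_{ij}/dx_k).
The metric is diagonal, so g_{ab} = 0 for a != b.
At the given point: g_{11} = 48, g_{22} = 64, g_{33} = 16
g^{33} = 1/16
dg_{23}/dx_3 = 0 (off-diagonal)
dg_{33}/dx_2 = dg_{33}/dx_2 = 4
dg_{23}/dx_3 = 0 (off-diagonal)
Numerator = 0 + 4 - 0 = 4
Gamma^3_{23} = 4 / (2 * 16) = 1/8

1/8


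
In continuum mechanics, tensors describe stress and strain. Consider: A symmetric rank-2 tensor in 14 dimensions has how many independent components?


A symmetric rank-2 tensor in d dimensions has d(d+1)/2 independent components.
d = 14
d(d+1)/2 = 14 * 15 / 2 = 210 / 2 = 105

105


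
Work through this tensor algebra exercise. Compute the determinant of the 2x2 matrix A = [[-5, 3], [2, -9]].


For a 2x2 matrix [[a, b], [c, d]], det = a*d - b*c.
a = -5, b = 3, c = 2, d = -9
a*d = -5 * -9 = 45
b*c = 3 * 2 = 6
det = 45 - 6 = 39

39


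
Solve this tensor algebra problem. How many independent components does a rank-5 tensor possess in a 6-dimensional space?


The number of components of a rank-r tensor in d dimensions is d^r.
Here d = 6 and r = 5.
6^5 = 7776

7776


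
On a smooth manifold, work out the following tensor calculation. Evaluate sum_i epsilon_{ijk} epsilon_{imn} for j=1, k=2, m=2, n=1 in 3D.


Using the identity: epsilon_{ijk} epsilon_{imn} = delta_{jm} delta_{kn} - delta_{jn} delta_{km}.
delta_{12} = 0
delta_{21} = 0
delta_{11} = 1
delta_{22} = 1
Result = 0 * 0 - 1 * 1 = 0 - 1 = -1

-1


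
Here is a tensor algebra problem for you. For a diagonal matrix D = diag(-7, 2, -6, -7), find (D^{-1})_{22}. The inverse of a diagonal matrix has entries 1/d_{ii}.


For a diagonal matrix, the inverse has entries (D^{-1})_{ii} = 1/d_{ii}.
The diagonal entries are: d_{11} = -7, d_{22} = 2, d_{33} = -6, d_{44} = -7
We need (D^{-1})_{22} = 1/d_{22} = 1/2 = 1/2

1/2


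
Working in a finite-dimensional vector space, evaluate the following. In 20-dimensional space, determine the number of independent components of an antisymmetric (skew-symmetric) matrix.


An antisymmetric rank-2 tensor satisfies A_{ij} = -A_{ji}, so diagonal entries are zero.
The independent components are the upper-triangular entries: C(n, 2) = n(n-1)/2.
n = 20
C(20, 2) = 20 * 19 / 2 = 380 / 2 = 190

190


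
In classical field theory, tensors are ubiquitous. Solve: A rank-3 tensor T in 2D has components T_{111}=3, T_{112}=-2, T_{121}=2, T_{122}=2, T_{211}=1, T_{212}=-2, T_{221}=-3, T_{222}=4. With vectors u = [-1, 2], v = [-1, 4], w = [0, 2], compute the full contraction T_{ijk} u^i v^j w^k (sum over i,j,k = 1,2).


S = sum over i,j,k of T_{ijk} u_i v_j w_k. Expanding all 8 terms:
T_{111}*u_1*v_1*w_1 = 3*-1*-1*0 = 0  (running total: 0)
T_{112}*u_1*v_1*w_2 = -2*-1*-1*2 = -4  (running total: -4)
T_{121}*u_1*v_2*w_1 = 2*-1*4*0 = 0  (running total: -4)
T_{122}*u_1*v_2*w_2 = 2*-1*4*2 = -16  (running total: -20)
T_{211}*u_2*v_1*w_1 = 1*2*-1*0 = 0  (running total: -20)
T_{212}*u_2*v_1*w_2 = -2*2*-1*2 = 8  (running total: -12)
T_{221}*u_2*v_2*w_1 = -3*2*4*0 = 0  (running total: -12)
T_{222}*u_2*v_2*w_2 = 4*2*4*2 = 64  (running total: 52)
S = 52

52


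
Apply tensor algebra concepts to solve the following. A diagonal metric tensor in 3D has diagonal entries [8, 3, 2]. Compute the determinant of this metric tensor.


For a diagonal metric, the determinant is the product of diagonal entries.
Diagonal entries: 8, 3, 2
det(g) = 8 * 3 * 2 = 48

48


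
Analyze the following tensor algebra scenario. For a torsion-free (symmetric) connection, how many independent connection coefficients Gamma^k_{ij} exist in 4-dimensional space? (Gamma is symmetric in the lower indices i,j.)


Christoffel symbols Gamma^k_{ij} are symmetric in i,j, so there are d * d(d+1)/2 independent symbols.
d = 4
d(d+1)/2 = 4 * 5 / 2 = 10
Total = 4 * 10 = 40

40


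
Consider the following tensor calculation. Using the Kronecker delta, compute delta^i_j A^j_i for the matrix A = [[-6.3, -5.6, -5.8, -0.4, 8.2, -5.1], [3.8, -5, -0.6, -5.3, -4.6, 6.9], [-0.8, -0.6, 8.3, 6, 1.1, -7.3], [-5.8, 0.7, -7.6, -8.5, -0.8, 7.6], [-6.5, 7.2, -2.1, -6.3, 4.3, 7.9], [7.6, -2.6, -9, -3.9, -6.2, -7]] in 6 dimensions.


The contraction (trace) of a rank-2 tensor is the sum of its diagonal elements.
Diagonal entries: A[1,1] = -6.3, A[2,2] = -5, A[3,3] = 8.3, A[4,4] = -8.5, A[5,5] = 4.3, A[6,6] = -7
Tr(A) = -6.3 + -5 + 8.3 + -8.5 + 4.3 + -7 = -14.2

-14.2


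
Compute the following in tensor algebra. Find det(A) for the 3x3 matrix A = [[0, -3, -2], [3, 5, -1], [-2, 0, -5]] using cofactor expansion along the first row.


Expanding along the first row, det(A) = a11*M_11 - a12*M_12 + a13*M_13, where M_1j is the (1,j) minor.
Minor M_11 = 5*-5 - -1*0 = -25
Minor M_12 = 3*-5 - -1*-2 = -17
Minor M_13 = 3*0 - 5*-2 = 10
det = 0*(-25) - -3*(-17) + -2*(10)
    = 0 - 51 + -20
    = -71

-71


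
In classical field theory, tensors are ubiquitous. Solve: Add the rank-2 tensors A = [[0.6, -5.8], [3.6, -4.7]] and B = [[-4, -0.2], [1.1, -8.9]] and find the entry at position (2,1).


Tensor addition is component-wise: (A + B)_{ij} = A_{ij} + B_{ij}.
A_{21} = 3.6
B_{21} = 1.1
(A + B)_{21} = 3.6 + 1.1 = 4.7

4.7


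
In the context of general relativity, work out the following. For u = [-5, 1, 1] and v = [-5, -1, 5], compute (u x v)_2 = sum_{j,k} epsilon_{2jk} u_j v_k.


(u x v)_2 = sum_{j,k} epsilon_{2jk} u_j v_k. Only permutations of (1,2,3) contribute; the two non-zero terms are:
eps_{213} u_1 v_3 = -1 * -5 * 5 = 25
eps_{231} u_3 v_1 = 1 * 1 * -5 = -5
(u x v)_2 = 20

20


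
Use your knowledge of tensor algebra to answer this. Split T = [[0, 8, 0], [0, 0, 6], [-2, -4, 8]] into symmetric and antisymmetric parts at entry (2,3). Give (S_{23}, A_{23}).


T_{23} = 6
T_{32} = -4
S_{23} = (6 + -4)/2 = 2/2 = 1
A_{23} = (6 - -4)/2 = 10/2 = 5
Check: S + A = 1 + 5 = 6 = T_{23}.

(1, 5)


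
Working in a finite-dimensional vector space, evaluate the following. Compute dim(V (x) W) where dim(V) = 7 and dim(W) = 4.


The dimension of a tensor product is the product of dimensions.
dim(V) = 7, dim(W) = 4
dim(V (x) W) = 7 * 4 = 28

28


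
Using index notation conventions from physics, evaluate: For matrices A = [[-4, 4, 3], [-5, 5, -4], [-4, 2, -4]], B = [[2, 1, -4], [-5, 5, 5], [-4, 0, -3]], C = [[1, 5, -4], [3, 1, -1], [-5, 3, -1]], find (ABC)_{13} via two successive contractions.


(ABC)_{13} = sum_m (AB)_{1m} C_{m3}. First compute row 1 of AB.
(AB)_{11} = -4*2 + 4*-5 + 3*-4 = -40
(AB)_{12} = -4*1 + 4*5 + 3*0 = 16
(AB)_{13} = -4*-4 + 4*5 + 3*-3 = 27
Now contract with column 3 of C:
(AB)_{11} * C_{13} = -40 * -4 = 160
(AB)_{12} * C_{23} = 16 * -1 = -16
(AB)_{13} * C_{33} = 27 * -1 = -27
(ABC)_{13} = 160 + -16 + -27 = 117

117


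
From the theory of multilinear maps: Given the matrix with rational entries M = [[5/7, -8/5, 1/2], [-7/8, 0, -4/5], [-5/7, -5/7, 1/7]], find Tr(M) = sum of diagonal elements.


The trace is the sum of diagonal entries.
Diagonal: M[1,1] = 5/7, M[2,2] = 0, M[3,3] = 1/7
Tr(M) = 5/7 + 0 + 1/7
Computing step by step:
After adding M[1,1]: 5/7
After adding M[2,2]: 5/7
After adding M[3,3]: 6/7
Tr(M) = 6/7

6/7


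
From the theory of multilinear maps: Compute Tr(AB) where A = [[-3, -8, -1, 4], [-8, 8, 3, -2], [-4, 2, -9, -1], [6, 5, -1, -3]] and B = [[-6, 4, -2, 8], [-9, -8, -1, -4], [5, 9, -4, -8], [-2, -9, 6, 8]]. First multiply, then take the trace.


Tr(AB) = sum_i (AB)_{ii} where (AB)_{ii} = sum_k A_{ik} B_{ki}.
(AB)_{11} = -3*-6 + -8*-9 + -1*5 + 4*-2 = 77
(AB)_{22} = -8*4 + 8*-8 + 3*9 + -2*-9 = -51
(AB)_{33} = -4*-2 + 2*-1 + -9*-4 + -1*6 = 36
(AB)_{44} = 6*8 + 5*-4 + -1*-8 + -3*8 = 12
Tr(AB) = 77 + -51 + 36 + 12 = 74

74


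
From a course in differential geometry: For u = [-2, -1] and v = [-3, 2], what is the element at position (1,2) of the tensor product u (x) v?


The outer product entry T_{ij} = u_i * v_j.
We need i=1, j=2.
u_1 = -2, v_2 = 2
T_{1,2} = -2 * 2 = -4

-4


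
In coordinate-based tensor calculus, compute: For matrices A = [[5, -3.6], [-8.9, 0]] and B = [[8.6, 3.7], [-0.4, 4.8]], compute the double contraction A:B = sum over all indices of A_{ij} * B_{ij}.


A:B = sum over all i,j of A_{ij} * B_{ij}.
Row 1: 5*8.6=43, -3.6*3.7=-13.32 => row sum = 29.68
Row 2: -8.9*-0.4=3.56, 0*4.8=0 => row sum = 3.56
Total = 29.68 + 3.56 = 33.24

33.24


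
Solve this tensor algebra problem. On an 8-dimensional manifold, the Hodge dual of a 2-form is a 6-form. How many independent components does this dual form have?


The Hodge dual of a p-form on an n-dimensional manifold is an (n-p)-form.
n = 8, p = 2, so dual degree = 8 - 2 = 6
The number of components is C(n, n-p) = C(8, 6) = 28

28


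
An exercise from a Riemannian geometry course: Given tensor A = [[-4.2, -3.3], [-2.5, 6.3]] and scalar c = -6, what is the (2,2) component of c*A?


Scalar multiplication: (cA)_{ij} = c * A_{ij}.
c = -6
A_{22} = 6.3
(cA)_{22} = -6 * 6.3 = -37.8

-37.8


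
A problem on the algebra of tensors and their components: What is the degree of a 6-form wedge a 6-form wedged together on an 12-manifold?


The degree of a wedge product is the sum of the degrees of the individual forms.
Degrees: 6, 6
Total degree = 6 + 6 = 12

12


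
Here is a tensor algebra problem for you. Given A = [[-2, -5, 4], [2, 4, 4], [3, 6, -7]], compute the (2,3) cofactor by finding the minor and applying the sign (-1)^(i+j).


To find cofactor C_{23}, delete row 2 and column 3.
The resulting 2x2 submatrix is: [[-2, -5], [3, 6]]
Minor M_{23} = -2*6 - -5*3
  = -12 - -15 = 3
Sign = (-1)^(2+3) = (-1)^5 = -1
Cofactor C_{23} = -1 * 3 = -3

-3


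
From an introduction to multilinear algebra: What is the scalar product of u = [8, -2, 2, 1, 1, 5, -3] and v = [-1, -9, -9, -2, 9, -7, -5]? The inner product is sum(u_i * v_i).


The inner product u . v = sum of u_i * v_i.
Term-by-term: 8 * -1, -2 * -9, 2 * -9, 1 * -2, 1 * 9, 5 * -7, -3 * -5
Products: -8, 18, -18, -2, 9, -35, 15
Sum = -8 + 18 + -18 + -2 + 9 + -35 + 15 = -21

-21


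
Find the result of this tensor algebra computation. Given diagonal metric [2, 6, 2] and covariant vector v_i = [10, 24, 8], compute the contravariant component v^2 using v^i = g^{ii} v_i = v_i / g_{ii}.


To raise an index with a diagonal metric: v^i = v_i / g_{ii}.
For index 2: v_2 = 24, g_{22} = 6
v^2 = 24 / 6 = 4

4


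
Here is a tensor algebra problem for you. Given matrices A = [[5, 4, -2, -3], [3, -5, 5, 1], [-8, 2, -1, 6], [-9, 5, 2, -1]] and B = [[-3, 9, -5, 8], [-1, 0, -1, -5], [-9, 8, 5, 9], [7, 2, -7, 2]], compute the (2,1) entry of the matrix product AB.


(AB)_{ij} = sum_k A_{ik} B_{kj}.
For i=2, j=1:
A_{21} * B_{11} = 3 * -3 = -9
A_{22} * B_{21} = -5 * -1 = 5
A_{23} * B_{31} = 5 * -9 = -45
A_{24} * B_{41} = 1 * 7 = 7
Sum = -9 + 5 + -45 + 7 = -42

-42


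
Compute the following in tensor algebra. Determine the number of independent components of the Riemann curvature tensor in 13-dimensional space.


The Riemann tensor in d dimensions has d^2(d^2 - 1)/12 independent components.
d = 13, so d^2 = 169
d^2 - 1 = 168
d^2(d^2 - 1) = 169 * 168 = 28392
Divide by 12: 28392 / 12 = 2366

2366


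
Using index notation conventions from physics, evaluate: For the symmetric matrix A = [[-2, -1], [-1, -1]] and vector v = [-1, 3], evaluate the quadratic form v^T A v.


First compute Av:
(Av)_1 = -2*-1 + -1*3 = -1
(Av)_2 = -1*-1 + -1*3 = -2
Av = [-1, -2]
Then v^T (Av) = -1*-1 + 3*-2
= 1 + -6 = -5

-5


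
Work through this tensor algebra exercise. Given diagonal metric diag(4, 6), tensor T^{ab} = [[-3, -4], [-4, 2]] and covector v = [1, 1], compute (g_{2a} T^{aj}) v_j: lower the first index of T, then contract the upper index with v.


Step 1: lower the first index. For a diagonal metric, g_{ia} T^{aj} = g_{ii} T^{ij} (no sum on i).
g_{22} = 6
S_2{}^1 = 6 * T^{21} = 6 * -4 = -24
S_2{}^2 = 6 * T^{22} = 6 * 2 = 12
Step 2: contract S_2{}^j with v_j.
S_2{}^1 * v_1 = -24 * 1 = -24
S_2{}^2 * v_2 = 12 * 1 = 12
Result = -24 + 12 = -12

-12


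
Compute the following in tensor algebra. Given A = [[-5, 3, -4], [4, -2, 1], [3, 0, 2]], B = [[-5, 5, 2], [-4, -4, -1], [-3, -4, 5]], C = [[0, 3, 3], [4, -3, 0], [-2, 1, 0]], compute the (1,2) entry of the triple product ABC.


(ABC)_{12} = sum_m (AB)_{1m} C_{m2}. First compute row 1 of AB.
(AB)_{11} = -5*-5 + 3*-4 + -4*-3 = 25
(AB)_{12} = -5*5 + 3*-4 + -4*-4 = -21
(AB)_{13} = -5*2 + 3*-1 + -4*5 = -33
Now contract with column 2 of C:
(AB)_{11} * C_{12} = 25 * 3 = 75
(AB)_{12} * C_{22} = -21 * -3 = 63
(AB)_{13} * C_{32} = -33 * 1 = -33
(ABC)_{12} = 75 + 63 + -33 = 105

105


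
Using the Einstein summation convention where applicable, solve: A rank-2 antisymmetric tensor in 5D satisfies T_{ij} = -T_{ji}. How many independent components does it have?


An antisymmetric rank-2 tensor satisfies A_{ij} = -A_{ji}, so diagonal entries are zero.
The independent components are the upper-triangular entries: C(n, 2) = n(n-1)/2.
n = 5
C(5, 2) = 5 * 4 / 2 = 20 / 2 = 10

10


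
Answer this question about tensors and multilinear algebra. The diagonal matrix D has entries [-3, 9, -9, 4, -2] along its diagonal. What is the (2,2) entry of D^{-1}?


For a diagonal matrix, the inverse has entries (D^{-1})_{ii} = 1/d_{ii}.
The diagonal entries are: d_{11} = -3, d_{22} = 9, d_{33} = -9, d_{44} = 4, d_{55} = -2
We need (D^{-1})_{22} = 1/d_{22} = 1/9 = 1/9

1/9


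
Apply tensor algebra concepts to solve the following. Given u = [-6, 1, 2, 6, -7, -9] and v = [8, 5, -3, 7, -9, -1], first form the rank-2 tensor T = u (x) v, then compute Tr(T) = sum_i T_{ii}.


The outer product gives T_{ij} = u_i v_j.
The trace (contraction) is Tr(T) = sum_i T_{ii} = sum_i u_i v_i.
Diagonal entries:
T_{11} = u_1 * v_1 = -6 * 8 = -48
T_{22} = u_2 * v_2 = 1 * 5 = 5
T_{33} = u_3 * v_3 = 2 * -3 = -6
T_{44} = u_4 * v_4 = 6 * 7 = 42
T_{55} = u_5 * v_5 = -7 * -9 = 63
T_{66} = u_6 * v_6 = -9 * -1 = 9
Tr(T) = -48 + 5 + -6 + 42 + 63 + 9 = 65

65


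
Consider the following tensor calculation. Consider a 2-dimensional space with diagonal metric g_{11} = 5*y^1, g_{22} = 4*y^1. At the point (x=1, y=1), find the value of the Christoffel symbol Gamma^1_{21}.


For a diagonal metric, Gamma^k_{ij} = (1/2) g^{kk} (dg_{ik}/dx_j + dg_{jk}/dx_i - dg_{ij}/dx_k).
The metric is diagonal, so g_{ab} = 0 for a != b.
At the given point: g_{11} = 5, g_{22} = 4
g^{11} = 1/5
dg_{21}/dx_1 = 0 (off-diagonal)
dg_{11}/dx_2 = dg_{11}/dx_2 = 5
dg_{21}/dx_1 = 0 (off-diagonal)
Numerator = 0 + 5 - 0 = 5
Gamma^1_{21} = 5 / (2 * 5) = 1/2

1/2


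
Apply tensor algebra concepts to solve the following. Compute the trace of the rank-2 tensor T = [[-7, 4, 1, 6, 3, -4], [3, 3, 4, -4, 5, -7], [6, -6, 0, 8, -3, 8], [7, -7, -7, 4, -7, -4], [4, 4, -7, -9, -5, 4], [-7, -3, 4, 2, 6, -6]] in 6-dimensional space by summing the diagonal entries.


The contraction (trace) of a rank-2 tensor is the sum of its diagonal elements.
Diagonal entries: A[1,1] = -7, A[2,2] = 3, A[3,3] = 0, A[4,4] = 4, A[5,5] = -5, A[6,6] = -6
Tr(A) = -7 + 3 + 0 + 4 + -5 + -6 = -11

-11


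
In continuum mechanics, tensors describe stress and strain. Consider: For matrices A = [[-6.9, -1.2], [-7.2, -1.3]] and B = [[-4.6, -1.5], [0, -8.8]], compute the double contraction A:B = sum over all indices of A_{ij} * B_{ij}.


A:B = sum over all i,j of A_{ij} * B_{ij}.
Row 1: -6.9*-4.6=31.74, -1.2*-1.5=1.8 => row sum = 33.54
Row 2: -7.2*0=0, -1.3*-8.8=11.44 => row sum = 11.44
Total = 33.54 + 11.44 = 44.98

44.98


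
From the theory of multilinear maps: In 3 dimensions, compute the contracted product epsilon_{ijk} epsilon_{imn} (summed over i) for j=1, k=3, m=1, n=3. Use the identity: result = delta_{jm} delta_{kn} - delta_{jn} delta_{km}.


Using the identity: epsilon_{ijk} epsilon_{imn} = delta_{jm} delta_{kn} - delta_{jn} delta_{km}.
delta_{11} = 1
delta_{33} = 1
delta_{13} = 0
delta_{31} = 0
Result = 1 * 1 - 0 * 0 = 1 - 0 = 1

1


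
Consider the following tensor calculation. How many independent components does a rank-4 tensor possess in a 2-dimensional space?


The number of components of a rank-r tensor in d dimensions is d^r.
Here d = 2 and r = 4.
2^4 = 16

16


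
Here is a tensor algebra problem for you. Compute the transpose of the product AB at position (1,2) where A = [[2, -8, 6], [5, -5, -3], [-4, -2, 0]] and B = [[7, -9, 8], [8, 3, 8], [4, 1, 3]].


(AB)^T_{ij} = (AB)_{ji} = sum_k A_{jk} B_{ki}.
For i=1, j=2 we need (AB)_{21}:
A_{21} * B_{11} = 5 * 7 = 35
A_{22} * B_{21} = -5 * 8 = -40
A_{23} * B_{31} = -3 * 4 = -12
Sum = 35 + -40 + -12 = -17

-17


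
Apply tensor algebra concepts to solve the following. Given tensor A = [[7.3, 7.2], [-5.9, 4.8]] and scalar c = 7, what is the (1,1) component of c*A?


Scalar multiplication: (cA)_{ij} = c * A_{ij}.
c = 7
A_{11} = 7.3
(cA)_{11} = 7 * 7.3 = 51.1

51.1


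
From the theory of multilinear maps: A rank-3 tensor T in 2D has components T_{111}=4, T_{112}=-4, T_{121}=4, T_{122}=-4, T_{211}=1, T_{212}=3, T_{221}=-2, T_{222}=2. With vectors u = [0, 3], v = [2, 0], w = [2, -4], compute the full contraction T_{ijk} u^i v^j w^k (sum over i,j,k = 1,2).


S = sum over i,j,k of T_{ijk} u_i v_j w_k. Expanding all 8 terms:
T_{111}*u_1*v_1*w_1 = 4*0*2*2 = 0  (running total: 0)
T_{112}*u_1*v_1*w_2 = -4*0*2*-4 = 0  (running total: 0)
T_{121}*u_1*v_2*w_1 = 4*0*0*2 = 0  (running total: 0)
T_{122}*u_1*v_2*w_2 = -4*0*0*-4 = 0  (running total: 0)
T_{211}*u_2*v_1*w_1 = 1*3*2*2 = 12  (running total: 12)
T_{212}*u_2*v_1*w_2 = 3*3*2*-4 = -72  (running total: -60)
T_{221}*u_2*v_2*w_1 = -2*3*0*2 = 0  (running total: -60)
T_{222}*u_2*v_2*w_2 = 2*3*0*-4 = 0  (running total: -60)
S = -60

-60


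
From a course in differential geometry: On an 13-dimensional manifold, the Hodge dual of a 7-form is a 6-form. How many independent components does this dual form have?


The Hodge dual of a p-form on an n-dimensional manifold is an (n-p)-form.
n = 13, p = 7, so dual degree = 13 - 7 = 6
The number of components is C(n, n-p) = C(13, 6) = 1716

1716


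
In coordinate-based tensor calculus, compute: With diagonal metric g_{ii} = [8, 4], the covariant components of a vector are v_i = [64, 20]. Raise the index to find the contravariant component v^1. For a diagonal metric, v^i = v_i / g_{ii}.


To raise an index with a diagonal metric: v^i = v_i / g_{ii}.
For index 1: v_1 = 64, g_{11} = 8
v^1 = 64 / 8 = 8

8


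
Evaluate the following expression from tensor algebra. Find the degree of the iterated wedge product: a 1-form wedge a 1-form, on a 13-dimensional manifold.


The degree of a wedge product is the sum of the degrees of the individual forms.
Degrees: 1, 1
Total degree = 1 + 1 = 2

2


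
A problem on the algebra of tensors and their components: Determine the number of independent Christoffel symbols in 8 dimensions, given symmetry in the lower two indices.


Christoffel symbols Gamma^k_{ij} are symmetric in i,j, so there are d * d(d+1)/2 independent symbols.
d = 8
d(d+1)/2 = 8 * 9 / 2 = 36
Total = 8 * 36 = 288

288


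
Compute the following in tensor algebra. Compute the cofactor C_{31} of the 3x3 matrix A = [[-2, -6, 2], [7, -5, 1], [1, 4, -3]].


To find cofactor C_{31}, delete row 3 and column 1.
The resulting 2x2 submatrix is: [[-6, 2], [-5, 1]]
Minor M_{31} = -6*1 - 2*-5
  = -6 - -10 = 4
Sign = (-1)^(3+1) = (-1)^4 = 1
Cofactor C_{31} = 1 * 4 = 4

4


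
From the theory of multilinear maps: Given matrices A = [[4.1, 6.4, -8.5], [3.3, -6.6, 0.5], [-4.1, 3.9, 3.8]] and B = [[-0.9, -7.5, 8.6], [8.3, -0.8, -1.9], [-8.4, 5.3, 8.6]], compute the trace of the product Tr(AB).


Tr(AB) = sum_i (AB)_{ii} where (AB)_{ii} = sum_k A_{ik} B_{ki}.
(AB)_{11} = 4.1*-0.9 + 6.4*8.3 + -8.5*-8.4 = 120.83
(AB)_{22} = 3.3*-7.5 + -6.6*-0.8 + 0.5*5.3 = -16.82
(AB)_{33} = -4.1*8.6 + 3.9*-1.9 + 3.8*8.6 = -9.99
Tr(AB) = 120.83 + -16.82 + -9.99 = 94.02

94.02


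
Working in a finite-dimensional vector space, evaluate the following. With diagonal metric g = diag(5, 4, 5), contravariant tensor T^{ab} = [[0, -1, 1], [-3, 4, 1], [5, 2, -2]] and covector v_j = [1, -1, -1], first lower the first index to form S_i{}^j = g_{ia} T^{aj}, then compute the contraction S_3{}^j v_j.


Step 1: lower the first index. For a diagonal metric, g_{ia} T^{aj} = g_{ii} T^{ij} (no sum on i).
g_{33} = 5
S_3{}^1 = 5 * T^{31} = 5 * 5 = 25
S_3{}^2 = 5 * T^{32} = 5 * 2 = 10
S_3{}^3 = 5 * T^{33} = 5 * -2 = -10
Step 2: contract S_3{}^j with v_j.
S_3{}^1 * v_1 = 25 * 1 = 25
S_3{}^2 * v_2 = 10 * -1 = -10
S_3{}^3 * v_3 = -10 * -1 = 10
Result = 25 + -10 + 10 = 25

25


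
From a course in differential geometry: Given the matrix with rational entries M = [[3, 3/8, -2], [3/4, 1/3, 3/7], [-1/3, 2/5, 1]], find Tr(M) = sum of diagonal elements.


The trace is the sum of diagonal entries.
Diagonal: M[1,1] = 3, M[2,2] = 1/3, M[3,3] = 1
Tr(M) = 3 + 1/3 + 1
Computing step by step:
After adding M[1,1]: 3
After adding M[2,2]: 10/3
After adding M[3,3]: 13/3
Tr(M) = 13/3

13/3


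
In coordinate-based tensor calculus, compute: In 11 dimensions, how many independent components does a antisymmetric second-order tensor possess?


A antisymmetric rank-2 tensor in d dimensions has d(d-1)/2 independent components.
d = 11
d(d-1)/2 = 11 * 10 / 2 = 110 / 2 = 55

55


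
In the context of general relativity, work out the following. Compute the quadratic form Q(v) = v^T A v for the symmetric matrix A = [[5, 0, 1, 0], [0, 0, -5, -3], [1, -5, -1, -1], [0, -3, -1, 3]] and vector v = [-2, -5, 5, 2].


First compute Av:
(Av)_1 = 5*-2 + 0*-5 + 1*5 + 0*2 = -5
(Av)_2 = 0*-2 + 0*-5 + -5*5 + -3*2 = -31
(Av)_3 = 1*-2 + -5*-5 + -1*5 + -1*2 = 16
(Av)_4 = 0*-2 + -3*-5 + -1*5 + 3*2 = 16
Av = [-5, -31, 16, 16]
Then v^T (Av) = -2*-5 + -5*-31 + 5*16 + 2*16
= 10 + 155 + 80 + 32 = 277

277


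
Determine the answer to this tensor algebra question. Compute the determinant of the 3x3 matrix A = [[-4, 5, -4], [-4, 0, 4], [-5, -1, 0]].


Expanding along the first row, det(A) = a11*M_11 - a12*M_12 + a13*M_13, where M_1j is the (1,j) minor.
Minor M_11 = 0*0 - 4*-1 = 4
Minor M_12 = -4*0 - 4*-5 = 20
Minor M_13 = -4*-1 - 0*-5 = 4
det = -4*(4) - 5*(20) + -4*(4)
    = -16 - 100 + -16
    = -132

-132


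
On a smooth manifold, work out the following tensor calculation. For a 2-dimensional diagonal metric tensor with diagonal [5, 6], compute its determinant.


For a diagonal metric, the determinant is the product of diagonal entries.
Diagonal entries: 5, 6
det(g) = 5 * 6 = 30

30


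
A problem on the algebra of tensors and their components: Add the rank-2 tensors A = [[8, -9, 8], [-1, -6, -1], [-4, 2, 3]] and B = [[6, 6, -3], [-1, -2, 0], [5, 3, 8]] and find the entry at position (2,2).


Tensor addition is component-wise: (A + B)_{ij} = A_{ij} + B_{ij}.
A_{22} = -6
B_{22} = -2
(A + B)_{22} = -6 + -2 = -8

-8


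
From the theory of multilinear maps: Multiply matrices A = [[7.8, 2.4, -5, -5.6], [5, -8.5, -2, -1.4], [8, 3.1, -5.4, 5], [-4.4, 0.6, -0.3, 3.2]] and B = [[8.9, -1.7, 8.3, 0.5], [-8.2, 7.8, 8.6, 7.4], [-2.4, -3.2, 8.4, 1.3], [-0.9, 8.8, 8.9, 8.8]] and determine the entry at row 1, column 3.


(AB)_{ij} = sum_k A_{ik} B_{kj}.
For i=1, j=3:
A_{11} * B_{13} = 7.8 * 8.3 = 64.74
A_{12} * B_{23} = 2.4 * 8.6 = 20.64
A_{13} * B_{33} = -5 * 8.4 = -42
A_{14} * B_{43} = -5.6 * 8.9 = -49.84
Sum = 64.74 + 20.64 + -42 + -49.84 = -6.46

-6.46


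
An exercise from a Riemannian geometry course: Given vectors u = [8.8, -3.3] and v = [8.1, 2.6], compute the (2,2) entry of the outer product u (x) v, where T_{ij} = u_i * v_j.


The outer product entry T_{ij} = u_i * v_j.
We need i=2, j=2.
u_2 = -3.3, v_2 = 2.6
T_{2,2} = -3.3 * 2.6 = -8.58

-8.58


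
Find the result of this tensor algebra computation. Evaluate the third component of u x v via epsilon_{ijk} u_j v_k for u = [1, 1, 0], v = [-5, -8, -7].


(u x v)_3 = sum_{j,k} epsilon_{3jk} u_j v_k. Only permutations of (1,2,3) contribute; the two non-zero terms are:
eps_{312} u_1 v_2 = 1 * 1 * -8 = -8
eps_{321} u_2 v_1 = -1 * 1 * -5 = 5
(u x v)_3 = -3

-3


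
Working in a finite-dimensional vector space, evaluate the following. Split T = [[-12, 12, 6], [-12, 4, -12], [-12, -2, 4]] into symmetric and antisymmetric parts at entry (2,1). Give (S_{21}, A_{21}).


T_{21} = -12
T_{12} = 12
S_{21} = (-12 + 12)/2 = 0/2 = 0
A_{21} = (-12 - 12)/2 = -24/2 = -12
Check: S + A = 0 + -12 = -12 = T_{21}.

(0, -12)


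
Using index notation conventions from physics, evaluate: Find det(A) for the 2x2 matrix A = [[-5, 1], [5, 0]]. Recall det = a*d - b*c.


For a 2x2 matrix [[a, b], [c, d]], det = a*d - b*c.
a = -5, b = 1, c = 5, d = 0
a*d = -5 * 0 = 0
b*c = 1 * 5 = 5
det = 0 - 5 = -5

-5


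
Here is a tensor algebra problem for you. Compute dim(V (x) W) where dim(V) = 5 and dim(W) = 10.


The dimension of a tensor product is the product of dimensions.
dim(V) = 5, dim(W) = 10
dim(V (x) W) = 5 * 10 = 50

50


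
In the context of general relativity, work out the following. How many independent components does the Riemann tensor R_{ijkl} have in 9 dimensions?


The Riemann tensor in d dimensions has d^2(d^2 - 1)/12 independent components.
d = 9, so d^2 = 81
d^2 - 1 = 80
d^2(d^2 - 1) = 81 * 80 = 6480
Divide by 12: 6480 / 12 = 540

540


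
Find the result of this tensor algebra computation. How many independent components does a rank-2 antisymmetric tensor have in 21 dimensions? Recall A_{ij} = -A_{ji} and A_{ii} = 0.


An antisymmetric rank-2 tensor satisfies A_{ij} = -A_{ji}, so diagonal entries are zero.
The independent components are the upper-triangular entries: C(n, 2) = n(n-1)/2.
n = 21
C(21, 2) = 21 * 20 / 2 = 420 / 2 = 210

210


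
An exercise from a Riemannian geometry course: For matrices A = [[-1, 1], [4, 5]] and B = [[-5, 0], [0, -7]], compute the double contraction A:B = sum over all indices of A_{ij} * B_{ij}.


A:B = sum over all i,j of A_{ij} * B_{ij}.
Row 1: -1*-5=5, 1*0=0 => row sum = 5
Row 2: 4*0=0, 5*-7=-35 => row sum = -35
Total = 5 + -35 = -30

-30


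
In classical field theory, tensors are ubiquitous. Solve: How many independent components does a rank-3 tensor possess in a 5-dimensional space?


The number of components of a rank-r tensor in d dimensions is d^r.
Here d = 5 and r = 3.
5^3 = 125

125


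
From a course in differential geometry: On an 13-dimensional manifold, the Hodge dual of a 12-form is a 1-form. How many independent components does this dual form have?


The Hodge dual of a p-form on an n-dimensional manifold is an (n-p)-form.
n = 13, p = 12, so dual degree = 13 - 12 = 1
The number of components is C(n, n-p) = C(13, 1) = 13

13


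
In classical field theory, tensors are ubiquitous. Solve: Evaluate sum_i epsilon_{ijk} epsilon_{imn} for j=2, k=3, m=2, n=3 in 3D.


Using the identity: epsilon_{ijk} epsilon_{imn} = delta_{jm} delta_{kn} - delta_{jn} delta_{km}.
delta_{22} = 1
delta_{33} = 1
delta_{23} = 0
delta_{32} = 0
Result = 1 * 1 - 0 * 0 = 1 - 0 = 1

1


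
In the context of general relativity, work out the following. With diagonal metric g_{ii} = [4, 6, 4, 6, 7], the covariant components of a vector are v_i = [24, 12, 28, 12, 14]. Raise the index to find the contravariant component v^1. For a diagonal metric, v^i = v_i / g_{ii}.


To raise an index with a diagonal metric: v^i = v_i / g_{ii}.
For index 1: v_1 = 24, g_{11} = 4
v^1 = 24 / 4 = 6

6


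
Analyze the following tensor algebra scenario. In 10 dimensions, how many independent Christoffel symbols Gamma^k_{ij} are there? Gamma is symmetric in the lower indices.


Christoffel symbols Gamma^k_{ij} are symmetric in i,j, so there are d * d(d+1)/2 independent symbols.
d = 10
d(d+1)/2 = 10 * 11 / 2 = 55
Total = 10 * 55 = 550

550


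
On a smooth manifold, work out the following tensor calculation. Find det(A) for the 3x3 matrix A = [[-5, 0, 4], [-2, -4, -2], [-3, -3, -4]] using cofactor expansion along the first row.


Expanding along the first row, det(A) = a11*M_11 - a12*M_12 + a13*M_13, where M_1j is the (1,j) minor.
Minor M_11 = -4*-4 - -2*-3 = 10
Minor M_12 = -2*-4 - -2*-3 = 2
Minor M_13 = -2*-3 - -4*-3 = -6
det = -5*(10) - 0*(2) + 4*(-6)
    = -50 - 0 + -24
    = -74

-74


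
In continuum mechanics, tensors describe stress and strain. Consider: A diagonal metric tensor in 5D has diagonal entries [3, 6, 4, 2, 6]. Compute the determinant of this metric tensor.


For a diagonal metric, the determinant is the product of diagonal entries.
Diagonal entries: 3, 6, 4, 2, 6
det(g) = 3 * 6 * 4 * 2 * 6 = 864

864


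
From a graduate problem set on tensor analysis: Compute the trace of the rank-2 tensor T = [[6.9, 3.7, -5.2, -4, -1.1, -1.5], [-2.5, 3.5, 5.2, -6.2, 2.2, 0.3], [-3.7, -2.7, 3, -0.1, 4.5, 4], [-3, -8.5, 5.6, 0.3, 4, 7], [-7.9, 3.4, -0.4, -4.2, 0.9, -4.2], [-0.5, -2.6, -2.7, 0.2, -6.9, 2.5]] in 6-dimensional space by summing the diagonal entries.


The contraction (trace) of a rank-2 tensor is the sum of its diagonal elements.
Diagonal entries: A[1,1] = 6.9, A[2,2] = 3.5, A[3,3] = 3, A[4,4] = 0.3, A[5,5] = 0.9, A[6,6] = 2.5
Tr(A) = 6.9 + 3.5 + 3 + 0.3 + 0.9 + 2.5 = 17.1

17.1


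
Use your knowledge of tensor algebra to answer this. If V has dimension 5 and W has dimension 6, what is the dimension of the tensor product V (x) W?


The dimension of a tensor product is the product of dimensions.
dim(V) = 5, dim(W) = 6
dim(V (x) W) = 5 * 6 = 30

30


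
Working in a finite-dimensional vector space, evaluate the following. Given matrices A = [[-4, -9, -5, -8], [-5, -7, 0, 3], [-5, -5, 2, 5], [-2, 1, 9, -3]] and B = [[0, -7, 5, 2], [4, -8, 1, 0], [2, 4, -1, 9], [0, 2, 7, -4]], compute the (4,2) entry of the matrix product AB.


(AB)_{ij} = sum_k A_{ik} B_{kj}.
For i=4, j=2:
A_{41} * B_{12} = -2 * -7 = 14
A_{42} * B_{22} = 1 * -8 = -8
A_{43} * B_{32} = 9 * 4 = 36
A_{44} * B_{42} = -3 * 2 = -6
Sum = 14 + -8 + 36 + -6 = 36

36


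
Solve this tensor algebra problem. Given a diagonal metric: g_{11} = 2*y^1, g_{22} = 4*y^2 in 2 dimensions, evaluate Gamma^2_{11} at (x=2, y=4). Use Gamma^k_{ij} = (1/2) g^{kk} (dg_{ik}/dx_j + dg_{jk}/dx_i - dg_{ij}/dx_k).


For a diagonal metric, Gamma^k_{ij} = (1/2) g^{kk} (dg_{ik}/dx_j + dg_{jk}/dx_i - dg_{ij}/dx_k).
The metric is diagonal, so g_{ab} = 0 for a != b.
At the given point: g_{11} = 8, g_{22} = 64
g^{22} = 1/64
dg_{12}/dx_1 = 0 (off-diagonal)
dg_{12}/dx_1 = 0 (off-diagonal)
dg_{11}/dx_2 = dg_{11}/dx_2 = 2
Numerator = 0 + 0 - 2 = -2
Gamma^2_{11} = -2 / (2 * 64) = -1/64

-1/64


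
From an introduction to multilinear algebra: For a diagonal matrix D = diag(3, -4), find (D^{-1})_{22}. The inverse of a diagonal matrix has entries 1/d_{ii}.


For a diagonal matrix, the inverse has entries (D^{-1})_{ii} = 1/d_{ii}.
The diagonal entries are: d_{11} = 3, d_{22} = -4
We need (D^{-1})_{22} = 1/d_{22} = 1/-4 = -1/4

-1/4


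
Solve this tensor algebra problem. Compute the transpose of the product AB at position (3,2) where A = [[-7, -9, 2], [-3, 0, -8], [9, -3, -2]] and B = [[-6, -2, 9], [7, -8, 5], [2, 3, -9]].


(AB)^T_{ij} = (AB)_{ji} = sum_k A_{jk} B_{ki}.
For i=3, j=2 we need (AB)_{23}:
A_{21} * B_{13} = -3 * 9 = -27
A_{22} * B_{23} = 0 * 5 = 0
A_{23} * B_{33} = -8 * -9 = 72
Sum = -27 + 0 + 72 = 45

45


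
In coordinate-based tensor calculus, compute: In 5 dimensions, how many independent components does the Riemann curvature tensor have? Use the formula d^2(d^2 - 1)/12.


The Riemann tensor in d dimensions has d^2(d^2 - 1)/12 independent components.
d = 5, so d^2 = 25
d^2 - 1 = 24
d^2(d^2 - 1) = 25 * 24 = 600
Divide by 12: 600 / 12 = 50

50


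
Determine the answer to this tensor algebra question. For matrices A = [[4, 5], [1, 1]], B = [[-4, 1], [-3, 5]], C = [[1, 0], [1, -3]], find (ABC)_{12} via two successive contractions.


(ABC)_{12} = sum_m (AB)_{1m} C_{m2}. First compute row 1 of AB.
(AB)_{11} = 4*-4 + 5*-3 = -31
(AB)_{12} = 4*1 + 5*5 = 29
Now contract with column 2 of C:
(AB)_{11} * C_{12} = -31 * 0 = 0
(AB)_{12} * C_{22} = 29 * -3 = -87
(ABC)_{12} = 0 + -87 = -87

-87


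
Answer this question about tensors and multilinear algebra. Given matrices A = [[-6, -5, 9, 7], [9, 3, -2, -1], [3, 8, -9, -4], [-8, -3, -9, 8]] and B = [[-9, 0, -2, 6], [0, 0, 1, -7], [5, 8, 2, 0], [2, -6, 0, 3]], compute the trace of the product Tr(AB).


Tr(AB) = sum_i (AB)_{ii} where (AB)_{ii} = sum_k A_{ik} B_{ki}.
(AB)_{11} = -6*-9 + -5*0 + 9*5 + 7*2 = 113
(AB)_{22} = 9*0 + 3*0 + -2*8 + -1*-6 = -10
(AB)_{33} = 3*-2 + 8*1 + -9*2 + -4*0 = -16
(AB)_{44} = -8*6 + -3*-7 + -9*0 + 8*3 = -3
Tr(AB) = 113 + -10 + -16 + -3 = 84

84


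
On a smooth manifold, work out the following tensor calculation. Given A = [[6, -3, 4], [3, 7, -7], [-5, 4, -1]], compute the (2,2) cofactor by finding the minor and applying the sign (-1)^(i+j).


To find cofactor C_{22}, delete row 2 and column 2.
The resulting 2x2 submatrix is: [[6, 4], [-5, -1]]
Minor M_{22} = 6*-1 - 4*-5
  = -6 - -20 = 14
Sign = (-1)^(2+2) = (-1)^4 = 1
Cofactor C_{22} = 1 * 14 = 14

14


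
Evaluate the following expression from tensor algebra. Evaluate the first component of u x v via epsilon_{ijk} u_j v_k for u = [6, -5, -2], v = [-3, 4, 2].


(u x v)_1 = sum_{j,k} epsilon_{1jk} u_j v_k. Only permutations of (1,2,3) contribute; the two non-zero terms are:
eps_{123} u_2 v_3 = 1 * -5 * 2 = -10
eps_{132} u_3 v_2 = -1 * -2 * 4 = 8
(u x v)_1 = -2

-2


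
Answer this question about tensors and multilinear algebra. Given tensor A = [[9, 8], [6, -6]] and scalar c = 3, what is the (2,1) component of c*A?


Scalar multiplication: (cA)_{ij} = c * A_{ij}.
c = 3
A_{21} = 6
(cA)_{21} = 3 * 6 = 18

18


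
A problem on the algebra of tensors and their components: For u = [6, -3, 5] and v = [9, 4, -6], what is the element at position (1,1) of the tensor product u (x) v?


The outer product entry T_{ij} = u_i * v_j.
We need i=1, j=1.
u_1 = 6, v_1 = 9
T_{1,1} = 6 * 9 = 54

54


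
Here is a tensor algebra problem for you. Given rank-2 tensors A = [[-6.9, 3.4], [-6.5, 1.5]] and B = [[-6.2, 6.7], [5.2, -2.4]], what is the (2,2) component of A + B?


Tensor addition is component-wise: (A + B)_{ij} = A_{ij} + B_{ij}.
A_{22} = 1.5
B_{22} = -2.4
(A + B)_{22} = 1.5 + -2.4 = -0.9

-0.9


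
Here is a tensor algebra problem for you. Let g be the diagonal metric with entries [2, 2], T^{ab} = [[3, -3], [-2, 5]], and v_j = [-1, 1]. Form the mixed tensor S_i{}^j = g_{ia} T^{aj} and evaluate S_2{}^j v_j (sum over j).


Step 1: lower the first index. For a diagonal metric, g_{ia} T^{aj} = g_{ii} T^{ij} (no sum on i).
g_{22} = 2
S_2{}^1 = 2 * T^{21} = 2 * -2 = -4
S_2{}^2 = 2 * T^{22} = 2 * 5 = 10
Step 2: contract S_2{}^j with v_j.
S_2{}^1 * v_1 = -4 * -1 = 4
S_2{}^2 * v_2 = 10 * 1 = 10
Result = 4 + 10 = 14

14


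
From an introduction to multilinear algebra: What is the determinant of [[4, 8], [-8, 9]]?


For a 2x2 matrix [[a, b], [c, d]], det = a*d - b*c.
a = 4, b = 8, c = -8, d = 9
a*d = 4 * 9 = 36
b*c = 8 * -8 = -64
det = 36 - -64 = 100

100


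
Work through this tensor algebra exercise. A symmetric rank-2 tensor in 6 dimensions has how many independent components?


A symmetric rank-2 tensor in d dimensions has d(d+1)/2 independent components.
d = 6
d(d+1)/2 = 6 * 7 / 2 = 42 / 2 = 21

21


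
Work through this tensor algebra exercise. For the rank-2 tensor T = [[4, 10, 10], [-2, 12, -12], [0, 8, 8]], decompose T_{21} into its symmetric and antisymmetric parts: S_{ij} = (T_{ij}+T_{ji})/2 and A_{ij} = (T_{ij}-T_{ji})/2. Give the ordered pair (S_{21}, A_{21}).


T_{21} = -2
T_{12} = 10
S_{21} = (-2 + 10)/2 = 8/2 = 4
A_{21} = (-2 - 10)/2 = -12/2 = -6
Check: S + A = 4 + -6 = -2 = T_{21}.

(4, -6)


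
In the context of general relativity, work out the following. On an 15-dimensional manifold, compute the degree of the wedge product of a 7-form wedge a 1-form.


The degree of a wedge product is the sum of the degrees of the individual forms.
Degrees: 7, 1
Total degree = 7 + 1 = 8

8


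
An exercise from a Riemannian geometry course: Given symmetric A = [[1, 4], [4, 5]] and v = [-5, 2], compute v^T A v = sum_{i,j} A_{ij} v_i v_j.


First compute Av:
(Av)_1 = 1*-5 + 4*2 = 3
(Av)_2 = 4*-5 + 5*2 = -10
Av = [3, -10]
Then v^T (Av) = -5*3 + 2*-10
= -15 + -20 = -35

-35


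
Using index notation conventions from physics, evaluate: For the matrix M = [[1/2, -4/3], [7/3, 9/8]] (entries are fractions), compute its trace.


The trace is the sum of diagonal entries.
Diagonal: M[1,1] = 1/2, M[2,2] = 9/8
Tr(M) = 1/2 + 9/8
Computing step by step:
After adding M[1,1]: 1/2
After adding M[2,2]: 13/8
Tr(M) = 13/8

13/8


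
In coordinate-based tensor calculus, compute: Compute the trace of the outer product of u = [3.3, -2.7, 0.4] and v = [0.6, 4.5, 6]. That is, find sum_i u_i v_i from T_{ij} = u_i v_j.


The outer product gives T_{ij} = u_i v_j.
The trace (contraction) is Tr(T) = sum_i T_{ii} = sum_i u_i v_i.
Diagonal entries:
T_{11} = u_1 * v_1 = 3.3 * 0.6 = 1.98
T_{22} = u_2 * v_2 = -2.7 * 4.5 = -12.15
T_{33} = u_3 * v_3 = 0.4 * 6 = 2.4
Tr(T) = 1.98 + -12.15 + 2.4 = -7.77

-7.77


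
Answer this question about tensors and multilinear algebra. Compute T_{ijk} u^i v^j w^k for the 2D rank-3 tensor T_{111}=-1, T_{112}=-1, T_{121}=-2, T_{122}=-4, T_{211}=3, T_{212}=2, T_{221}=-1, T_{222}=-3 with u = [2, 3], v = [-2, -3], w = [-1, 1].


S = sum over i,j,k of T_{ijk} u_i v_j w_k. Expanding all 8 terms:
T_{111}*u_1*v_1*w_1 = -1*2*-2*-1 = -4  (running total: -4)
T_{112}*u_1*v_1*w_2 = -1*2*-2*1 = 4  (running total: 0)
T_{121}*u_1*v_2*w_1 = -2*2*-3*-1 = -12  (running total: -12)
T_{122}*u_1*v_2*w_2 = -4*2*-3*1 = 24  (running total: 12)
T_{211}*u_2*v_1*w_1 = 3*3*-2*-1 = 18  (running total: 30)
T_{212}*u_2*v_1*w_2 = 2*3*-2*1 = -12  (running total: 18)
T_{221}*u_2*v_2*w_1 = -1*3*-3*-1 = -9  (running total: 9)
T_{222}*u_2*v_2*w_2 = -3*3*-3*1 = 27  (running total: 36)
S = 36

36


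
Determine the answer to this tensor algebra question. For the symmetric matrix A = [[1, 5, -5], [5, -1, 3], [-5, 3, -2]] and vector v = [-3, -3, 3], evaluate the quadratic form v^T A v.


First compute Av:
(Av)_1 = 1*-3 + 5*-3 + -5*3 = -33
(Av)_2 = 5*-3 + -1*-3 + 3*3 = -3
(Av)_3 = -5*-3 + 3*-3 + -2*3 = 0
Av = [-33, -3, 0]
Then v^T (Av) = -3*-33 + -3*-3 + 3*0
= 99 + 9 + 0 = 108

108


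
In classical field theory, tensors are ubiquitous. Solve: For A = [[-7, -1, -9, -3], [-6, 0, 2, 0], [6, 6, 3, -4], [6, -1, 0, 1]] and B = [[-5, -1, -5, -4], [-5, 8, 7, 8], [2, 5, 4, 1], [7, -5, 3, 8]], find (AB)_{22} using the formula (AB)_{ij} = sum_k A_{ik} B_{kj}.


(AB)_{ij} = sum_k A_{ik} B_{kj}.
For i=2, j=2:
A_{21} * B_{12} = -6 * -1 = 6
A_{22} * B_{22} = 0 * 8 = 0
A_{23} * B_{32} = 2 * 5 = 10
A_{24} * B_{42} = 0 * -5 = 0
Sum = 6 + 0 + 10 + 0 = 16

16


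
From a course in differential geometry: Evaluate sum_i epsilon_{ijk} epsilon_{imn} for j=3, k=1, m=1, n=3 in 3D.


Using the identity: epsilon_{ijk} epsilon_{imn} = delta_{jm} delta_{kn} - delta_{jn} delta_{km}.
delta_{31} = 0
delta_{13} = 0
delta_{33} = 1
delta_{11} = 1
Result = 0 * 0 - 1 * 1 = 0 - 1 = -1

-1


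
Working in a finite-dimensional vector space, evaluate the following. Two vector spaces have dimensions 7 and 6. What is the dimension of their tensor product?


The dimension of a tensor product is the product of dimensions.
dim(V) = 7, dim(W) = 6
dim(V (x) W) = 7 * 6 = 42

42


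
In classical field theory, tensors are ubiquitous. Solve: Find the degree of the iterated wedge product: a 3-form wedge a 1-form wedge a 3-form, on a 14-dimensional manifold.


The degree of a wedge product is the sum of the degrees of the individual forms.
Degrees: 3, 1, 3
Total degree = 3 + 1 + 3 = 7

7
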